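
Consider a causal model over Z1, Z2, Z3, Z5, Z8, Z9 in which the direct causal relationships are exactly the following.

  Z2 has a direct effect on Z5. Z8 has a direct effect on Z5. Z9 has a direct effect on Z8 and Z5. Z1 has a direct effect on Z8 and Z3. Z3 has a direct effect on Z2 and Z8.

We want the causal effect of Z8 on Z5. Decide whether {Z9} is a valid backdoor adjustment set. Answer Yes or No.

Backdoor paths from Z8 to Z5 (paths whose first edge points into Z8):
  P1: Z8 <- Z1 -> Z3 -> Z2 -> Z5
  P2: Z8 <- Z9 -> Z5
  P3: Z8 <- Z3 -> Z2 -> Z5
Condition 1 (no descendant of Z8 in the set): holds — descendants of Z8 are {Z5}; none are in {Z9}.
Condition 2 (every backdoor path blocked by {Z9}):
  P1: open — no interior node is in the conditioning set.
  P2: blocked at fork node Z9 ∈ conditioning set.
  P3: open — no interior node is in the conditioning set.
{Z9} does not satisfy the backdoor criterion.

No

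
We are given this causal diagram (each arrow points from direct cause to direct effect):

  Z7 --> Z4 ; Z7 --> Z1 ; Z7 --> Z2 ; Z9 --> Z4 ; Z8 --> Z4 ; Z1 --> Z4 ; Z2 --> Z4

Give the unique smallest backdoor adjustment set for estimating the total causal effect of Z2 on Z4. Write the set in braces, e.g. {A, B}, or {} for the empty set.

Variables eligible for adjustment (non-descendants of Z2, excluding Z2 and Z4): {Z1, Z7, Z8, Z9}.
Backdoor paths from Z2 to Z4:
  P1: Z2 <- Z7 -> Z1 -> Z4
  P2: Z2 <- Z7 -> Z4
The empty set is not sufficient: P1 (Z2 <- Z7 -> Z1 -> Z4) has no collider blocking it and no conditioned non-collider, so it is open.
Try {Z7}:
  P1: blocked at fork node Z7 ∈ conditioning set.
  P2: blocked at fork node Z7 ∈ conditioning set.
{Z7} contains no descendant of Z2 and blocks every backdoor path.
No other singleton works — e.g. {Z8} leaves P1 open — so {Z7} is the unique smallest valid adjustment set.

{Z7}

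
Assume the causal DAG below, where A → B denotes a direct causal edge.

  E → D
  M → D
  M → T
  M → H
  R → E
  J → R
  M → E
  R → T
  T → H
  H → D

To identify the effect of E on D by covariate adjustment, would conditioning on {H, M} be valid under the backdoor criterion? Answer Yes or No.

Backdoor paths from E to D (paths whose first edge points into E):
  P1: E <- M -> T -> H -> D
  P2: E <- M -> H -> D
  P3: E <- M -> D
  P4: E <- R -> T <- M -> H -> D
  P5: E <- R -> T <- M -> D
  P6: E <- R -> T -> H <- M -> D
  P7: E <- R -> T -> H -> D
Condition 1 (no descendant of E in the set): holds — descendants of E are {D}; none are in {H, M}.
Condition 2 (every backdoor path blocked by {H, M}):
  P1: blocked at fork node M ∈ conditioning set.
  P2: blocked at fork node M ∈ conditioning set.
  P3: blocked at fork node M ∈ conditioning set.
  P4: blocked at fork node M ∈ conditioning set.
  P5: blocked at fork node M ∈ conditioning set.
  P6: blocked at fork node M ∈ conditioning set.
  P7: blocked at chain node H ∈ conditioning set.
{H, M} satisfies the backdoor criterion.

Yes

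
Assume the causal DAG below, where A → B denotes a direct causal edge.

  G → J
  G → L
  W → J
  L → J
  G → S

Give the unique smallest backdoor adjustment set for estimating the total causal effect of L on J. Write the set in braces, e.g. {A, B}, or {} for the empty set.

Variables eligible for adjustment (non-descendants of L, excluding L and J): {G, S, W}.
Backdoor paths from L to J:
  P1: L <- G -> J
The empty set is not sufficient: P1 (L <- G -> J) has no collider blocking it and no conditioned non-collider, so it is open.
Try {G}:
  P1: blocked at fork node G ∈ conditioning set.
{G} contains no descendant of L and blocks every backdoor path.
No other singleton works — e.g. {W} leaves P1 open — so {G} is the unique smallest valid adjustment set.

{G}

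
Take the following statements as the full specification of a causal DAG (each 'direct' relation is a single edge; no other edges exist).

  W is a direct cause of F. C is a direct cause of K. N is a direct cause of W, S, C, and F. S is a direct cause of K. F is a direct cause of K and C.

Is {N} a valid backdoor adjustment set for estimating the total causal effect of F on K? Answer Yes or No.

Backdoor paths from F to K (paths whose first edge points into F):
  P1: F <- N -> C -> K
  P2: F <- N -> S -> K
  P3: F <- W <- N -> C -> K
  P4: F <- W <- N -> S -> K
Condition 1 (no descendant of F in the set): holds — descendants of F are {C, K}; none are in {N}.
Condition 2 (every backdoor path blocked by {N}):
  P1: blocked at fork node N ∈ conditioning set.
  P2: blocked at fork node N ∈ conditioning set.
  P3: blocked at fork node N ∈ conditioning set.
  P4: blocked at fork node N ∈ conditioning set.
{N} satisfies the backdoor criterion.

Yes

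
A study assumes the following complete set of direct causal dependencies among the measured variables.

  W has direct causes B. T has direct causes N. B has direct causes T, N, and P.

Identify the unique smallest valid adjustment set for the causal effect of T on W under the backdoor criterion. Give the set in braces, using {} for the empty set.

{N}

Variables eligible for adjustment (non-descendants of T, excluding T and W): {N, P}.
Backdoor paths from T to W:
  P1: T <- N -> B -> W
The empty set is not sufficient: P1 (T <- N -> B -> W) has no collider blocking it and no conditioned non-collider, so it is open.
Try {N}:
  P1: blocked at fork node N ∈ conditioning set.
{N} contains no descendant of T and blocks every backdoor path.
No other singleton works — e.g. {P} leaves P1 open — so {N} is the unique smallest valid adjustment set.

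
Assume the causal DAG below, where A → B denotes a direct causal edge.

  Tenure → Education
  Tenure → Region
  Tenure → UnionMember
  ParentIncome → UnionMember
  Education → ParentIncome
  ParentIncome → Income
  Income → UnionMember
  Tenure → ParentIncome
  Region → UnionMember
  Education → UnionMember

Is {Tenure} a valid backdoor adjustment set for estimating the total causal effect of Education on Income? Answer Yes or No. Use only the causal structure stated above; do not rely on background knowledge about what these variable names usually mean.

Backdoor paths from Education to Income (paths whose first edge points into Education):
  P1: Education <- Tenure -> ParentIncome -> Income
  P2: Education <- Tenure -> ParentIncome -> UnionMember <- Income
  P3: Education <- Tenure -> Region -> UnionMember <- ParentIncome -> Income
  P4: Education <- Tenure -> Region -> UnionMember <- Income
  P5: Education <- Tenure -> UnionMember <- ParentIncome -> Income
  P6: Education <- Tenure -> UnionMember <- Income
Condition 1 (no descendant of Education in the set): holds — descendants of Education are {Income, ParentIncome, UnionMember}; none are in {Tenure}.
Condition 2 (every backdoor path blocked by {Tenure}):
  P1: blocked at fork node Tenure ∈ conditioning set.
  P2: blocked at fork node Tenure ∈ conditioning set.
  P3: blocked at fork node Tenure ∈ conditioning set.
  P4: blocked at fork node Tenure ∈ conditioning set.
  P5: blocked at fork node Tenure ∈ conditioning set.
  P6: blocked at fork node Tenure ∈ conditioning set.
{Tenure} satisfies the backdoor criterion.

Yes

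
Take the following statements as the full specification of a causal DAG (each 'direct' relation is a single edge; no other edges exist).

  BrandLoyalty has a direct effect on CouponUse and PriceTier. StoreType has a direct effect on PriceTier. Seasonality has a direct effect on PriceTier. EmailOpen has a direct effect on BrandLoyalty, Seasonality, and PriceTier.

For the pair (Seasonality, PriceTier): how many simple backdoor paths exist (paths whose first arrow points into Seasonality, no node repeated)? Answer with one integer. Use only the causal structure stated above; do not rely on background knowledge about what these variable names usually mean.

2

A backdoor path from Seasonality to PriceTier is any simple undirected path whose first edge points into Seasonality (i.e. leaves Seasonality via a parent).
Parents of Seasonality: {EmailOpen}.
Enumerating:
  P1: Seasonality <- EmailOpen -> BrandLoyalty -> PriceTier
  P2: Seasonality <- EmailOpen -> PriceTier
That exhausts the simple backdoor paths. Count: 2.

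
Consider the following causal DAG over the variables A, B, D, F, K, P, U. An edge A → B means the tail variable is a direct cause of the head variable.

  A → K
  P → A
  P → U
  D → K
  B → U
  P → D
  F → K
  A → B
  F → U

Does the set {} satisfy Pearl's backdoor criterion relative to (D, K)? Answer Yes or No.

No

Backdoor paths from D to K (paths whose first edge points into D):
  P1: D <- P -> A -> B -> U <- F -> K
  P2: D <- P -> A -> K
  P3: D <- P -> U <- F -> K
  P4: D <- P -> U <- B <- A -> K
Condition 1 (no descendant of D in the set): holds — descendants of D are {K}; none are in {}.
Condition 2 (every backdoor path blocked by {}):
  P1: blocked at collider U (neither it nor any descendant is in the conditioning set).
  P2: open — no interior node is in the conditioning set.
  P3: blocked at collider U (neither it nor any descendant is in the conditioning set).
  P4: blocked at collider U (neither it nor any descendant is in the conditioning set).
{} does not satisfy the backdoor criterion.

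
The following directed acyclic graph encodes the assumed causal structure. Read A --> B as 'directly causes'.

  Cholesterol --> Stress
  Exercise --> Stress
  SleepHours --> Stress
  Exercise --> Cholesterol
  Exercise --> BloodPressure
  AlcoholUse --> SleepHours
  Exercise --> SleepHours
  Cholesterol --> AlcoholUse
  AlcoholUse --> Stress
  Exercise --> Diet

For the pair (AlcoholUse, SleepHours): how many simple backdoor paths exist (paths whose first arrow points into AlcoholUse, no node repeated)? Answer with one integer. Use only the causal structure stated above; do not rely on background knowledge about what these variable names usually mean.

4

A backdoor path from AlcoholUse to SleepHours is any simple undirected path whose first edge points into AlcoholUse (i.e. leaves AlcoholUse via a parent).
Parents of AlcoholUse: {Cholesterol}.
Enumerating:
  P1: AlcoholUse <- Cholesterol <- Exercise -> SleepHours
  P2: AlcoholUse <- Cholesterol <- Exercise -> Stress <- SleepHours
  P3: AlcoholUse <- Cholesterol -> Stress <- Exercise -> SleepHours
  P4: AlcoholUse <- Cholesterol -> Stress <- SleepHours
That exhausts the simple backdoor paths. Count: 4.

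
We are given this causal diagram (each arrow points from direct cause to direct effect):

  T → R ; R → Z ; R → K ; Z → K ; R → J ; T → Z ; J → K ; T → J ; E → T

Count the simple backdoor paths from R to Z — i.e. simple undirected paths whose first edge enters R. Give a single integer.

A backdoor path from R to Z is any simple undirected path whose first edge points into R (i.e. leaves R via a parent).
Parents of R: {T}.
Enumerating:
  P1: R <- T -> Z
  P2: R <- T -> J -> K <- Z
That exhausts the simple backdoor paths. Count: 2.

2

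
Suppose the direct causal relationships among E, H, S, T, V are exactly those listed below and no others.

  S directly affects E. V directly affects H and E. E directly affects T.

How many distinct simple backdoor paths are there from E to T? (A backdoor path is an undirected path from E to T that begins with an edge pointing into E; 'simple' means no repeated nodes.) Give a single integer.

0

A backdoor path from E to T is any simple undirected path whose first edge points into E (i.e. leaves E via a parent).
Parents of E: {S, V}.
No simple path from any parent of E reaches T without revisiting E, so there are no backdoor paths.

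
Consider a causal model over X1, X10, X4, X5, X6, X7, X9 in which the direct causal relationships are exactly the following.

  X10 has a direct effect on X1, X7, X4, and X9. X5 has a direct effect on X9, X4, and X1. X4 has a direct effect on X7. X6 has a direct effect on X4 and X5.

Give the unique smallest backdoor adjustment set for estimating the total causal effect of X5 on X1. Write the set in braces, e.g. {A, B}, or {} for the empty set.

Variables eligible for adjustment (non-descendants of X5, excluding X5 and X1): {X10, X6}.
Backdoor paths from X5 to X1:
  P1: X5 <- X6 -> X4 <- X10 -> X1
  P2: X5 <- X6 -> X4 -> X7 <- X10 -> X1
Each backdoor path contains an unconditioned collider, so every path is already blocked with the empty conditioning set:
  P1: blocked at collider X4 (neither it nor any descendant is in the conditioning set).
  P2: blocked at collider X7 (neither it nor any descendant is in the conditioning set).
The empty set is therefore the unique smallest valid set.

{}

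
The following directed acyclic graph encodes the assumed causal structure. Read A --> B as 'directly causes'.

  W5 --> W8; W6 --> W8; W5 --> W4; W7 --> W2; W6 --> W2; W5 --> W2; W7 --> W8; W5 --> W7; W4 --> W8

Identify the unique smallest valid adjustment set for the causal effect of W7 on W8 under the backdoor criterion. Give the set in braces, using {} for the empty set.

{W5}

Variables eligible for adjustment (non-descendants of W7, excluding W7 and W8): {W4, W5, W6}.
Backdoor paths from W7 to W8:
  P1: W7 <- W5 -> W4 -> W8
  P2: W7 <- W5 -> W8
  P3: W7 <- W5 -> W2 <- W6 -> W8
The empty set is not sufficient: P1 (W7 <- W5 -> W4 -> W8) has no collider blocking it and no conditioned non-collider, so it is open.
Try {W5}:
  P1: blocked at fork node W5 ∈ conditioning set.
  P2: blocked at fork node W5 ∈ conditioning set.
  P3: blocked at fork node W5 ∈ conditioning set.
{W5} contains no descendant of W7 and blocks every backdoor path.
No other singleton works — e.g. {W6} leaves P1 open — so {W5} is the unique smallest valid adjustment set.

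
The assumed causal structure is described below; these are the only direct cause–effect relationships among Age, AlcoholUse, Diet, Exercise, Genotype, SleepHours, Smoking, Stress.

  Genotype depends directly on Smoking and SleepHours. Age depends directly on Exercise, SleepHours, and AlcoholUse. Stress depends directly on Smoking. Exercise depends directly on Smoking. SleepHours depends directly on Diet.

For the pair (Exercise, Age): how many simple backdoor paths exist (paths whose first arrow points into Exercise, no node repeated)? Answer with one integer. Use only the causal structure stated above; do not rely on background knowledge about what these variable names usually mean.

1

A backdoor path from Exercise to Age is any simple undirected path whose first edge points into Exercise (i.e. leaves Exercise via a parent).
Parents of Exercise: {Smoking}.
Enumerating:
  P1: Exercise <- Smoking -> Genotype <- SleepHours -> Age
That exhausts the simple backdoor paths. Count: 1.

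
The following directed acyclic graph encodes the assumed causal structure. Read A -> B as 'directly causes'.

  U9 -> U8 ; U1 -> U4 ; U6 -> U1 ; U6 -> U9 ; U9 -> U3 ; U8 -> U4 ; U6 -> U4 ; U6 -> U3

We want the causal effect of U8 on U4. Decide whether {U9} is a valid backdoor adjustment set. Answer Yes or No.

Yes

Backdoor paths from U8 to U4 (paths whose first edge points into U8):
  P1: U8 <- U9 <- U6 -> U1 -> U4
  P2: U8 <- U9 <- U6 -> U4
  P3: U8 <- U9 -> U3 <- U6 -> U1 -> U4
  P4: U8 <- U9 -> U3 <- U6 -> U4
Condition 1 (no descendant of U8 in the set): holds — descendants of U8 are {U4}; none are in {U9}.
Condition 2 (every backdoor path blocked by {U9}):
  P1: blocked at chain node U9 ∈ conditioning set.
  P2: blocked at chain node U9 ∈ conditioning set.
  P3: blocked at fork node U9 ∈ conditioning set.
  P4: blocked at fork node U9 ∈ conditioning set.
{U9} satisfies the backdoor criterion.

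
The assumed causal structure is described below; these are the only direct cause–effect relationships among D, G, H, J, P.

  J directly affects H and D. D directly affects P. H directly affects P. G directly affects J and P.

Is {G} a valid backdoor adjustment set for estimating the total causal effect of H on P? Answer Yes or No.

No

Backdoor paths from H to P (paths whose first edge points into H):
  P1: H <- J <- G -> P
  P2: H <- J -> D -> P
Condition 1 (no descendant of H in the set): holds — descendants of H are {P}; none are in {G}.
Condition 2 (every backdoor path blocked by {G}):
  P1: blocked at fork node G ∈ conditioning set.
  P2: open — no interior node is in the conditioning set.
{G} does not satisfy the backdoor criterion.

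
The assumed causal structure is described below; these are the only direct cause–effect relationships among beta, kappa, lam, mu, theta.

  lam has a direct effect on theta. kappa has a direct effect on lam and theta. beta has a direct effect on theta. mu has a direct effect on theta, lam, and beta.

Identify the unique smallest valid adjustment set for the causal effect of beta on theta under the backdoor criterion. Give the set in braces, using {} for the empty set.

{mu}

Variables eligible for adjustment (non-descendants of beta, excluding beta and theta): {kappa, lam, mu}.
Backdoor paths from beta to theta:
  P1: beta <- mu -> lam <- kappa -> theta
  P2: beta <- mu -> lam -> theta
  P3: beta <- mu -> theta
The empty set is not sufficient: P2 (beta <- mu -> lam -> theta) has no collider blocking it and no conditioned non-collider, so it is open.
Try {mu}:
  P1: blocked at fork node mu ∈ conditioning set.
  P2: blocked at fork node mu ∈ conditioning set.
  P3: blocked at fork node mu ∈ conditioning set.
{mu} contains no descendant of beta and blocks every backdoor path.
No other singleton works — e.g. {kappa} leaves P2 open — so {mu} is the unique smallest valid adjustment set.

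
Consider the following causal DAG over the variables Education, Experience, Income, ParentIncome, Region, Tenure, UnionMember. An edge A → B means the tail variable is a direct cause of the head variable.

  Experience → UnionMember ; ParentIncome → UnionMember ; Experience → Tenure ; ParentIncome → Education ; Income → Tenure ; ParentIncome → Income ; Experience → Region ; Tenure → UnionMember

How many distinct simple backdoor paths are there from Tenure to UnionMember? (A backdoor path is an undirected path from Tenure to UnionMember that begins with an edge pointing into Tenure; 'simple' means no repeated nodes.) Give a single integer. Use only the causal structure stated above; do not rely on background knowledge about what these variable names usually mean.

A backdoor path from Tenure to UnionMember is any simple undirected path whose first edge points into Tenure (i.e. leaves Tenure via a parent).
Parents of Tenure: {Experience, Income}.
Enumerating:
  P1: Tenure <- Income <- ParentIncome -> UnionMember
  P2: Tenure <- Experience -> UnionMember
That exhausts the simple backdoor paths. Count: 2.

2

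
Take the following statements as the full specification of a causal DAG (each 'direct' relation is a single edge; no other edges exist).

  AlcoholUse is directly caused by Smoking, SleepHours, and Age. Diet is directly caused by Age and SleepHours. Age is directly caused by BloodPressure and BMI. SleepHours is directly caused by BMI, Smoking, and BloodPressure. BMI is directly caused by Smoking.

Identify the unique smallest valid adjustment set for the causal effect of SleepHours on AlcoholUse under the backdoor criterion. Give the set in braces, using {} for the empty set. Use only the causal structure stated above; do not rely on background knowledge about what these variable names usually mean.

Variables eligible for adjustment (non-descendants of SleepHours, excluding SleepHours and AlcoholUse): {Age, BMI, BloodPressure, Smoking}.
Backdoor paths from SleepHours to AlcoholUse:
  P1: SleepHours <- Smoking -> BMI -> Age -> AlcoholUse
  P2: SleepHours <- Smoking -> AlcoholUse
  P3: SleepHours <- BMI <- Smoking -> AlcoholUse
  P4: SleepHours <- BMI -> Age -> AlcoholUse
  P5: SleepHours <- BloodPressure -> Age <- BMI <- Smoking -> AlcoholUse
  P6: SleepHours <- BloodPressure -> Age -> AlcoholUse
The empty set is not sufficient: P1 (SleepHours <- Smoking -> BMI -> Age -> AlcoholUse) has no collider blocking it and no conditioned non-collider, so it is open.
Try {Age, Smoking}:
  P1: blocked at fork node Smoking ∈ conditioning set.
  P2: blocked at fork node Smoking ∈ conditioning set.
  P3: blocked at fork node Smoking ∈ conditioning set.
  P4: blocked at chain node Age ∈ conditioning set.
  P5: blocked at fork node Smoking ∈ conditioning set.
  P6: blocked at chain node Age ∈ conditioning set.
{Age, Smoking} contains no descendant of SleepHours and blocks every backdoor path.
Every element of {Age, Smoking} is needed (dropping Age leaves P4 open; dropping Smoking leaves P2 open), so no proper subset is valid.
Among all size-2 subsets of the eligible variables, only {Age, Smoking} blocks every backdoor path, so it is the unique smallest valid adjustment set.

{Age, Smoking}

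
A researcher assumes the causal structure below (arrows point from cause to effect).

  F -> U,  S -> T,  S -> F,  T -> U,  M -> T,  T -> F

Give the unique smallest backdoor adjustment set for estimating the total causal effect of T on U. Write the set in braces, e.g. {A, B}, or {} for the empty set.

Variables eligible for adjustment (non-descendants of T, excluding T and U): {M, S}.
Backdoor paths from T to U:
  P1: T <- S -> F -> U
The empty set is not sufficient: P1 (T <- S -> F -> U) has no collider blocking it and no conditioned non-collider, so it is open.
Try {S}:
  P1: blocked at fork node S ∈ conditioning set.
{S} contains no descendant of T and blocks every backdoor path.
No other singleton works — e.g. {M} leaves P1 open — so {S} is the unique smallest valid adjustment set.

{S}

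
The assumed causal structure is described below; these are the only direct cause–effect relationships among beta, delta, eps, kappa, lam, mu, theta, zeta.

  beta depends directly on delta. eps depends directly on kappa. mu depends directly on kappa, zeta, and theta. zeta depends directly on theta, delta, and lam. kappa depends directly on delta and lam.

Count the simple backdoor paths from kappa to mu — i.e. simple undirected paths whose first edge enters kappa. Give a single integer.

4

A backdoor path from kappa to mu is any simple undirected path whose first edge points into kappa (i.e. leaves kappa via a parent).
Parents of kappa: {delta, lam}.
Enumerating:
  P1: kappa <- lam -> zeta <- theta -> mu
  P2: kappa <- lam -> zeta -> mu
  P3: kappa <- delta -> zeta <- theta -> mu
  P4: kappa <- delta -> zeta -> mu
That exhausts the simple backdoor paths. Count: 4.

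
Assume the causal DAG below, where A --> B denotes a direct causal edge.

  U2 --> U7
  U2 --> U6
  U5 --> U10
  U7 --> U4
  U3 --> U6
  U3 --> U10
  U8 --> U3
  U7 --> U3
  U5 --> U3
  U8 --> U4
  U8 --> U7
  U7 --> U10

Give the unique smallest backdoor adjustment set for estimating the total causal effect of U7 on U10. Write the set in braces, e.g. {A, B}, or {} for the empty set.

{U8}

Variables eligible for adjustment (non-descendants of U7, excluding U7 and U10): {U2, U5, U8}.
Backdoor paths from U7 to U10:
  P1: U7 <- U2 -> U6 <- U3 <- U5 -> U10
  P2: U7 <- U2 -> U6 <- U3 -> U10
  P3: U7 <- U8 -> U3 <- U5 -> U10
  P4: U7 <- U8 -> U3 -> U10
The empty set is not sufficient: P4 (U7 <- U8 -> U3 -> U10) has no collider blocking it and no conditioned non-collider, so it is open.
Try {U8}:
  P1: blocked at collider U6 (neither it nor any descendant is in the conditioning set).
  P2: blocked at collider U6 (neither it nor any descendant is in the conditioning set).
  P3: blocked at fork node U8 ∈ conditioning set.
  P4: blocked at fork node U8 ∈ conditioning set.
{U8} contains no descendant of U7 and blocks every backdoor path.
No other singleton works — e.g. {U2} leaves P4 open — so {U8} is the unique smallest valid adjustment set.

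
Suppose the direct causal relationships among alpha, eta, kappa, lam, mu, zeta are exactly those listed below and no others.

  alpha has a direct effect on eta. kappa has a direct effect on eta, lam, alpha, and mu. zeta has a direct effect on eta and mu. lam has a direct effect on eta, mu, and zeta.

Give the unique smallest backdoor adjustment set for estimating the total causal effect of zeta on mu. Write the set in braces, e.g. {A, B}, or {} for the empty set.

Variables eligible for adjustment (non-descendants of zeta, excluding zeta and mu): {alpha, kappa, lam}.
Backdoor paths from zeta to mu:
  P1: zeta <- lam <- kappa -> mu
  P2: zeta <- lam -> mu
  P3: zeta <- lam -> eta <- kappa -> mu
  P4: zeta <- lam -> eta <- alpha <- kappa -> mu
The empty set is not sufficient: P1 (zeta <- lam <- kappa -> mu) has no collider blocking it and no conditioned non-collider, so it is open.
Try {lam}:
  P1: blocked at chain node lam ∈ conditioning set.
  P2: blocked at fork node lam ∈ conditioning set.
  P3: blocked at fork node lam ∈ conditioning set.
  P4: blocked at fork node lam ∈ conditioning set.
{lam} contains no descendant of zeta and blocks every backdoor path.
No other singleton works — e.g. {kappa} leaves P2 open — so {lam} is the unique smallest valid adjustment set.

{lam}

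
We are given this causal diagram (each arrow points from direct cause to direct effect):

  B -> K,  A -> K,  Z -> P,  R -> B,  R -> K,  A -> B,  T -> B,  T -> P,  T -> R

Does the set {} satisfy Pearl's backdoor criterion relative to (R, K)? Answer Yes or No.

No

Backdoor paths from R to K (paths whose first edge points into R):
  P1: R <- T -> B <- A -> K
  P2: R <- T -> B -> K
Condition 1 (no descendant of R in the set): holds — descendants of R are {B, K}; none are in {}.
Condition 2 (every backdoor path blocked by {}):
  P1: blocked at collider B (neither it nor any descendant is in the conditioning set).
  P2: open — no interior node is in the conditioning set.
{} does not satisfy the backdoor criterion.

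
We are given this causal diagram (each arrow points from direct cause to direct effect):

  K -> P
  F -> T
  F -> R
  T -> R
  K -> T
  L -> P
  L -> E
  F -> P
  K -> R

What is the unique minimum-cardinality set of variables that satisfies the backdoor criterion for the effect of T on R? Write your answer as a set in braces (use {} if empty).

Variables eligible for adjustment (non-descendants of T, excluding T and R): {E, F, K, L, P}.
Backdoor paths from T to R:
  P1: T <- F -> P <- K -> R
  P2: T <- F -> R
  P3: T <- K -> P <- F -> R
  P4: T <- K -> R
The empty set is not sufficient: P2 (T <- F -> R) has no collider blocking it and no conditioned non-collider, so it is open.
Try {F, K}:
  P1: blocked at fork node F ∈ conditioning set.
  P2: blocked at fork node F ∈ conditioning set.
  P3: blocked at fork node K ∈ conditioning set.
  P4: blocked at fork node K ∈ conditioning set.
{F, K} contains no descendant of T and blocks every backdoor path.
Every element of {F, K} is needed (dropping F leaves P2 open; dropping K leaves P4 open), so no proper subset is valid.
Among all size-2 subsets of the eligible variables, only {F, K} blocks every backdoor path, so it is the unique smallest valid adjustment set.

{F, K}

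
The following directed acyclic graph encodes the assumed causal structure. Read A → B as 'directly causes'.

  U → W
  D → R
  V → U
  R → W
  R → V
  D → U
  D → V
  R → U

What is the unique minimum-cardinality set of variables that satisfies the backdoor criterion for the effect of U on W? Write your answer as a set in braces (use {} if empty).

{R}

Variables eligible for adjustment (non-descendants of U, excluding U and W): {D, R, V}.
Backdoor paths from U to W:
  P1: U <- D -> R -> W
  P2: U <- D -> V <- R -> W
  P3: U <- R -> W
  P4: U <- V <- D -> R -> W
  P5: U <- V <- R -> W
The empty set is not sufficient: P1 (U <- D -> R -> W) has no collider blocking it and no conditioned non-collider, so it is open.
Try {R}:
  P1: blocked at chain node R ∈ conditioning set.
  P2: blocked at collider V (neither it nor any descendant is in the conditioning set).
  P3: blocked at fork node R ∈ conditioning set.
  P4: blocked at chain node R ∈ conditioning set.
  P5: blocked at fork node R ∈ conditioning set.
{R} contains no descendant of U and blocks every backdoor path.
No other singleton works — e.g. {D} leaves P3 open — so {R} is the unique smallest valid adjustment set.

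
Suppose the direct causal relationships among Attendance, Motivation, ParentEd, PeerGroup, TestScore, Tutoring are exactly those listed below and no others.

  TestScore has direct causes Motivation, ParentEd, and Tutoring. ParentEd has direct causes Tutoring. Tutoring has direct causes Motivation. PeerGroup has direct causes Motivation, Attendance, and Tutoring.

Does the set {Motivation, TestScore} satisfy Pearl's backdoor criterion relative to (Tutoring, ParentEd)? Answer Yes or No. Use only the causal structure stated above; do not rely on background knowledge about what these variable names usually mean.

No

Backdoor paths from Tutoring to ParentEd (paths whose first edge points into Tutoring):
  P1: Tutoring <- Motivation -> TestScore <- ParentEd
Condition 1 (no descendant of Tutoring in the set): FAILS — TestScore is a descendant of Tutoring.
Condition 2 (every backdoor path blocked by {Motivation, TestScore}):
  P1: blocked at fork node Motivation ∈ conditioning set.
{Motivation, TestScore} does not satisfy the backdoor criterion.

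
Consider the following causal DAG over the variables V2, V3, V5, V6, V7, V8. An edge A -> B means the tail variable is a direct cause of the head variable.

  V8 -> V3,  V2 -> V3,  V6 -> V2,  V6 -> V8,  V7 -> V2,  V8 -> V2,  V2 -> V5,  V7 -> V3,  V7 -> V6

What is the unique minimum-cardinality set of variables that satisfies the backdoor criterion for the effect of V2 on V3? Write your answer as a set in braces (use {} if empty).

{V7, V8}

Variables eligible for adjustment (non-descendants of V2, excluding V2 and V3): {V6, V7, V8}.
Backdoor paths from V2 to V3:
  P1: V2 <- V7 -> V6 -> V8 -> V3
  P2: V2 <- V7 -> V3
  P3: V2 <- V6 <- V7 -> V3
  P4: V2 <- V6 -> V8 -> V3
  P5: V2 <- V8 <- V6 <- V7 -> V3
  P6: V2 <- V8 -> V3
The empty set is not sufficient: P1 (V2 <- V7 -> V6 -> V8 -> V3) has no collider blocking it and no conditioned non-collider, so it is open.
Try {V7, V8}:
  P1: blocked at fork node V7 ∈ conditioning set.
  P2: blocked at fork node V7 ∈ conditioning set.
  P3: blocked at fork node V7 ∈ conditioning set.
  P4: blocked at chain node V8 ∈ conditioning set.
  P5: blocked at chain node V8 ∈ conditioning set.
  P6: blocked at fork node V8 ∈ conditioning set.
{V7, V8} contains no descendant of V2 and blocks every backdoor path.
Every element of {V7, V8} is needed (dropping V7 leaves P2 open; dropping V8 leaves P4 open), so no proper subset is valid.
Among all size-2 subsets of the eligible variables, only {V7, V8} blocks every backdoor path, so it is the unique smallest valid adjustment set.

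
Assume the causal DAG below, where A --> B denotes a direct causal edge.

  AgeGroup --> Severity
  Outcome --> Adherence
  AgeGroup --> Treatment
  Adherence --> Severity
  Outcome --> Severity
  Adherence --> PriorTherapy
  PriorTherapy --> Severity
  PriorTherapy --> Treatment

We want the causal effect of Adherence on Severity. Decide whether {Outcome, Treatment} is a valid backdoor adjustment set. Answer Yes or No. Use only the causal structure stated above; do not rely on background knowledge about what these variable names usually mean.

Backdoor paths from Adherence to Severity (paths whose first edge points into Adherence):
  P1: Adherence <- Outcome -> Severity
Condition 1 (no descendant of Adherence in the set): FAILS — Treatment is a descendant of Adherence.
Condition 2 (every backdoor path blocked by {Outcome, Treatment}):
  P1: blocked at fork node Outcome ∈ conditioning set.
{Outcome, Treatment} does not satisfy the backdoor criterion.

No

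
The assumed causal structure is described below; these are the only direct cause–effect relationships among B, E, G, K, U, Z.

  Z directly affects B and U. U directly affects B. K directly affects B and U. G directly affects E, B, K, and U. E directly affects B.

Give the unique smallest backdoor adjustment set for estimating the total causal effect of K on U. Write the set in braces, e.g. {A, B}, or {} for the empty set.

Variables eligible for adjustment (non-descendants of K, excluding K and U): {E, G, Z}.
Backdoor paths from K to U:
  P1: K <- G -> E -> B <- Z -> U
  P2: K <- G -> E -> B <- U
  P3: K <- G -> U
  P4: K <- G -> B <- Z -> U
  P5: K <- G -> B <- U
The empty set is not sufficient: P3 (K <- G -> U) has no collider blocking it and no conditioned non-collider, so it is open.
Try {G}:
  P1: blocked at fork node G ∈ conditioning set.
  P2: blocked at fork node G ∈ conditioning set.
  P3: blocked at fork node G ∈ conditioning set.
  P4: blocked at fork node G ∈ conditioning set.
  P5: blocked at fork node G ∈ conditioning set.
{G} contains no descendant of K and blocks every backdoor path.
No other singleton works — e.g. {E} leaves P3 open — so {G} is the unique smallest valid adjustment set.

{G}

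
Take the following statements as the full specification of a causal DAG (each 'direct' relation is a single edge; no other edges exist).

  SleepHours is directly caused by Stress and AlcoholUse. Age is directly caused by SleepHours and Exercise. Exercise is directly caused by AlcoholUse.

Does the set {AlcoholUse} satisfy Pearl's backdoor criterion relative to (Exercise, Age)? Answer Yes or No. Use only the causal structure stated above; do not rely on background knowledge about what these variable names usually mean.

Backdoor paths from Exercise to Age (paths whose first edge points into Exercise):
  P1: Exercise <- AlcoholUse -> SleepHours -> Age
Condition 1 (no descendant of Exercise in the set): holds — descendants of Exercise are {Age}; none are in {AlcoholUse}.
Condition 2 (every backdoor path blocked by {AlcoholUse}):
  P1: blocked at fork node AlcoholUse ∈ conditioning set.
{AlcoholUse} satisfies the backdoor criterion.

Yes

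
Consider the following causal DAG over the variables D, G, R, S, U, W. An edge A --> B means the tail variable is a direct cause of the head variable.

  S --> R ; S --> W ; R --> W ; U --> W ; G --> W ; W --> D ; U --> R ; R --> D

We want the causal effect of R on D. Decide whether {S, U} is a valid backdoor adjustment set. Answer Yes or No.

Yes

Backdoor paths from R to D (paths whose first edge points into R):
  P1: R <- S -> W -> D
  P2: R <- U -> W -> D
Condition 1 (no descendant of R in the set): holds — descendants of R are {D, W}; none are in {S, U}.
Condition 2 (every backdoor path blocked by {S, U}):
  P1: blocked at fork node S ∈ conditioning set.
  P2: blocked at fork node U ∈ conditioning set.
{S, U} satisfies the backdoor criterion.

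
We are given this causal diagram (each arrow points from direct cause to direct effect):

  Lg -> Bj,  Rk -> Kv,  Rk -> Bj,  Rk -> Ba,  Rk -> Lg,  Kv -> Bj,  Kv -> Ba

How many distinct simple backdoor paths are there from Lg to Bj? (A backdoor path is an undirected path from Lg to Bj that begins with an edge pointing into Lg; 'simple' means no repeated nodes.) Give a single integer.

A backdoor path from Lg to Bj is any simple undirected path whose first edge points into Lg (i.e. leaves Lg via a parent).
Parents of Lg: {Rk}.
Enumerating:
  P1: Lg <- Rk -> Kv -> Bj
  P2: Lg <- Rk -> Bj
  P3: Lg <- Rk -> Ba <- Kv -> Bj
That exhausts the simple backdoor paths. Count: 3.

3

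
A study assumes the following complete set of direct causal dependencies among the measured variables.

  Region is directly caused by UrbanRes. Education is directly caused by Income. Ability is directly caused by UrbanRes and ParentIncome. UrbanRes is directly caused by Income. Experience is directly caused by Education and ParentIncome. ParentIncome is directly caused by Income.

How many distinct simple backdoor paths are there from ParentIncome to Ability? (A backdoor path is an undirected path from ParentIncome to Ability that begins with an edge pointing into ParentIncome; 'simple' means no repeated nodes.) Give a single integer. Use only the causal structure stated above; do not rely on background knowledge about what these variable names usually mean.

1

A backdoor path from ParentIncome to Ability is any simple undirected path whose first edge points into ParentIncome (i.e. leaves ParentIncome via a parent).
Parents of ParentIncome: {Income}.
Enumerating:
  P1: ParentIncome <- Income -> UrbanRes -> Ability
That exhausts the simple backdoor paths. Count: 1.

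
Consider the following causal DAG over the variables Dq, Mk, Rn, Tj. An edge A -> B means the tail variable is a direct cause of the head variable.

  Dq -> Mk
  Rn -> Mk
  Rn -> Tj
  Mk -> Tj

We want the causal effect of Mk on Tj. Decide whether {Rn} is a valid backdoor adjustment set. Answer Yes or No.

Backdoor paths from Mk to Tj (paths whose first edge points into Mk):
  P1: Mk <- Rn -> Tj
Condition 1 (no descendant of Mk in the set): holds — descendants of Mk are {Tj}; none are in {Rn}.
Condition 2 (every backdoor path blocked by {Rn}):
  P1: blocked at fork node Rn ∈ conditioning set.
{Rn} satisfies the backdoor criterion.

Yes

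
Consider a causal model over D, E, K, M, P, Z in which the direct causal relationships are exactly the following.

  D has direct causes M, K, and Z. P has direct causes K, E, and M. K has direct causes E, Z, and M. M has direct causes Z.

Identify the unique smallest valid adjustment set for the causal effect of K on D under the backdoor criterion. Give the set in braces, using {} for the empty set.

Variables eligible for adjustment (non-descendants of K, excluding K and D): {E, M, Z}.
Backdoor paths from K to D:
  P1: K <- Z -> M -> D
  P2: K <- Z -> D
  P3: K <- M <- Z -> D
  P4: K <- M -> D
  P5: K <- E -> P <- M <- Z -> D
  P6: K <- E -> P <- M -> D
The empty set is not sufficient: P1 (K <- Z -> M -> D) has no collider blocking it and no conditioned non-collider, so it is open.
Try {M, Z}:
  P1: blocked at fork node Z ∈ conditioning set.
  P2: blocked at fork node Z ∈ conditioning set.
  P3: blocked at chain node M ∈ conditioning set.
  P4: blocked at fork node M ∈ conditioning set.
  P5: blocked at collider P (neither it nor any descendant is in the conditioning set).
  P6: blocked at collider P (neither it nor any descendant is in the conditioning set).
{M, Z} contains no descendant of K and blocks every backdoor path.
Every element of {M, Z} is needed (dropping M leaves P4 open; dropping Z leaves P2 open), so no proper subset is valid.
Among all size-2 subsets of the eligible variables, only {M, Z} blocks every backdoor path, so it is the unique smallest valid adjustment set.

{M, Z}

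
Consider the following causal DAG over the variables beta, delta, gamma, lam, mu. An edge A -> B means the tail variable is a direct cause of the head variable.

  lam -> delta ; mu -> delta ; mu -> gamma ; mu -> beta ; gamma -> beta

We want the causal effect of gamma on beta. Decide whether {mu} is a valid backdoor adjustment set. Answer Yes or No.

Yes

Backdoor paths from gamma to beta (paths whose first edge points into gamma):
  P1: gamma <- mu -> beta
Condition 1 (no descendant of gamma in the set): holds — descendants of gamma are {beta}; none are in {mu}.
Condition 2 (every backdoor path blocked by {mu}):
  P1: blocked at fork node mu ∈ conditioning set.
{mu} satisfies the backdoor criterion.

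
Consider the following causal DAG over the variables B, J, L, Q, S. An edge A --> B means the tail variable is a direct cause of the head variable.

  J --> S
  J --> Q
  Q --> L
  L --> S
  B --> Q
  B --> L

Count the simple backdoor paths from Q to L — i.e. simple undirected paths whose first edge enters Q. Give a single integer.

2

A backdoor path from Q to L is any simple undirected path whose first edge points into Q (i.e. leaves Q via a parent).
Parents of Q: {B, J}.
Enumerating:
  P1: Q <- B -> L
  P2: Q <- J -> S <- L
That exhausts the simple backdoor paths. Count: 2.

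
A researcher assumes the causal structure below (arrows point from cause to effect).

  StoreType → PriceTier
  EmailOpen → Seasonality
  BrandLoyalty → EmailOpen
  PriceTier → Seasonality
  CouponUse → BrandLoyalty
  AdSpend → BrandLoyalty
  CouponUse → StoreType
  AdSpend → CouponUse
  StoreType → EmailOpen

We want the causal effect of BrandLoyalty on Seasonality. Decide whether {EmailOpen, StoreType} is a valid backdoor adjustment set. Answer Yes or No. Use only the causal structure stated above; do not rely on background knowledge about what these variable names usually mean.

Backdoor paths from BrandLoyalty to Seasonality (paths whose first edge points into BrandLoyalty):
  P1: BrandLoyalty <- AdSpend -> CouponUse -> StoreType -> PriceTier -> Seasonality
  P2: BrandLoyalty <- AdSpend -> CouponUse -> StoreType -> EmailOpen -> Seasonality
  P3: BrandLoyalty <- CouponUse -> StoreType -> PriceTier -> Seasonality
  P4: BrandLoyalty <- CouponUse -> StoreType -> EmailOpen -> Seasonality
Condition 1 (no descendant of BrandLoyalty in the set): FAILS — EmailOpen is a descendant of BrandLoyalty.
Condition 2 (every backdoor path blocked by {EmailOpen, StoreType}):
  P1: blocked at chain node StoreType ∈ conditioning set.
  P2: blocked at chain node StoreType ∈ conditioning set.
  P3: blocked at chain node StoreType ∈ conditioning set.
  P4: blocked at chain node StoreType ∈ conditioning set.
{EmailOpen, StoreType} does not satisfy the backdoor criterion.

No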